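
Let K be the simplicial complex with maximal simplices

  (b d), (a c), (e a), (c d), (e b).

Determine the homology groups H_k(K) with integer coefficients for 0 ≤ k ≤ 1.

We work with the vertex ordering a < b < c < d < e. The simplices of K, each written with vertices in increasing order, are:

  0-simplices (5): a, b, c, d, e
  1-simplices (5): ac, ae, bd, be, cd

giving chain groups C_0 ≅ Z^5, C_1 ≅ Z^5.

∂_1: C_1 → C_0 is given by ∂[p,q] = [q] − [p]. For instance
  ∂ac = c − a.
As a 5×5 matrix over Z this has rank 4, with invariant factors (1,1,1,1).

Computing H_k = (kernel of ∂_k) / (image of ∂_{k+1}):

  H_0: rank C_0 − rank ∂_1 = 5 − 4 = 1, and the invariant factors of ∂_1 are all 1, so H_0 ≅ Z.
  H_1: rank ker ∂_1 − rank ∂_2 = (5 − 4) − 0 = 1, and there is no ∂_2, so H_1 ≅ Z.

(K is a triangulation of the circle S^1.)

H_0 ≅ Z,  H_1 ≅ Z.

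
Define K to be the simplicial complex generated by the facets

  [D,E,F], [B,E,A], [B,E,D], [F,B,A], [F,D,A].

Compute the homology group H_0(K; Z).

H_0 = Z.

Take the total order A < B < D < E < F on the vertex set. Then K (dimension 2) consists of the simplices:

  0-simplices (5): A, B, D, E, F
  1-simplices (10): AB, AD, AE, AF, BD, BE, BF, DE, DF, EF
  2-simplices (5): ABE, ABF, ADF, BDE, DEF

giving chain groups C_0 ≅ Z^5, C_1 ≅ Z^10, C_2 ≅ Z^5.

Boundary ∂_1: C_1 → C_0 sends each edge [p,q] (with p < q) to q − p. For instance
  ∂AB = B − A.
The resulting 5×10 matrix has rank 4, and its Smith normal form has invariant factors (1,1,1,1).

∂_2: C_2 → C_1 sends each 2-simplex [p,q,r] to [q,r] − [p,r] + [p,q]. For instance
  ∂ADF = DF − AF + AD,
  ∂BDE = DE − BE + BD.
The 10×5 boundary matrix has rank 5 and Smith normal form diag(1,1,1,1,1).

Now H_k = ker ∂_k / im ∂_{k+1}, so:

  H_0: rank C_0 − rank ∂_1 = 5 − 4 = 1, and the invariant factors of ∂_1 are all 1, so H_0 ≅ Z.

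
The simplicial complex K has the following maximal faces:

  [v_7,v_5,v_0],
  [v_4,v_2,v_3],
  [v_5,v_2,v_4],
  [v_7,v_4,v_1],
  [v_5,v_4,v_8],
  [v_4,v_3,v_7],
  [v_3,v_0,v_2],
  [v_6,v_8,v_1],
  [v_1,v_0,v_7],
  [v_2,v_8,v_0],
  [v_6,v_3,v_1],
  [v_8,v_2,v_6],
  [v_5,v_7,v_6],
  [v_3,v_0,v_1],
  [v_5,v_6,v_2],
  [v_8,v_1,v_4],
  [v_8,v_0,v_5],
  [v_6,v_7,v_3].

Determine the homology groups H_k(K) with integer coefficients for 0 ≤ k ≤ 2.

H_0 = Z,  H_1 = Z ⊕ Z_2,  H_2 = 0.

Take the total order v_0 < v_1 < v_2 < v_3 < v_4 < v_5 < v_6 < v_7 < v_8 on the vertex set. Then K (dimension 2) consists of the simplices:

  0-simplices (9): [v_0], [v_1], [v_2], [v_3], [v_4], [v_5], [v_6], [v_7], [v_8]
  1-simplices (27): (27 of them)
  2-simplices (18): (18 of them)

giving chain groups C_0 ≅ Z^9, C_1 ≅ Z^27, C_2 ≅ Z^18.

The boundary map ∂_1: C_1 → C_0 is given by ∂[p,q] = [q] − [p].
The resulting 9×27 matrix has rank 8, and its Smith normal form has invariant factors (1,1,1,1,1,1,1,1).

∂_2: C_2 → C_1 acts by ∂[p,q,r] = [q,r] − [p,r] + [p,q]. For instance
  ∂[v_2,v_6,v_8] = [v_6,v_8] − [v_2,v_8] + [v_2,v_6],
  ∂[v_3,v_6,v_7] = [v_6,v_7] − [v_3,v_7] + [v_3,v_6].
The 27×18 boundary matrix has rank 18 and Smith normal form diag(1,1,1,1,1,1,1,1,1,1,1,1,1,1,1,1,1,2).

Computing H_k = (kernel of ∂_k) / (image of ∂_{k+1}):

  H_0: rank C_0 − rank ∂_1 = 9 − 8 = 1, and the invariant factors of ∂_1 are all 1, so H_0 ≅ Z.
  H_1: rank ker ∂_1 − rank ∂_2 = (27 − 8) − 18 = 1, and ∂_2 has invariant factor 2 > 1, so H_1 ≅ Z ⊕ Z_2.
  H_2: rank ker ∂_2 − rank ∂_3 = (18 − 18) − 0 = 0, and there is no ∂_3, so H_2 ≅ 0.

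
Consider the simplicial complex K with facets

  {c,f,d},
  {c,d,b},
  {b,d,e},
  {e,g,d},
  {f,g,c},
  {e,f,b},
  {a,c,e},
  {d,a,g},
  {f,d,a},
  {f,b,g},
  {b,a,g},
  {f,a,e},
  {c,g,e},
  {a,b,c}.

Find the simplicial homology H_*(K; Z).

Take the total order a < b < c < d < e < f < g on the vertex set. Then K (dimension 2) consists of the simplices:

  0-simplices (7): a, b, c, d, e, f, g
  1-simplices (21): ab, ac, ad, ae, af, ag, bc, bd, be, bf, bg, cd, ce, cf, cg, de, df, dg, ef, eg, fg
  2-simplices (14): abc, abg, ace, adf, adg, aef, bcd, bde, bef, bfg, cdf, ceg, cfg, deg

giving chain groups C_0 ≅ Z^7, C_1 ≅ Z^21, C_2 ≅ Z^14.

∂_1: C_1 → C_0 sends each edge [p,q] (with p < q) to q − p. For instance
  ∂ae = e − a.
The 7×21 boundary matrix has rank 6 and Smith normal form diag(1,1,1,1,1,1).

Boundary ∂_2: C_2 → C_1 acts by ∂[p,q,r] = [q,r] − [p,r] + [p,q]. For instance
  ∂aef = ef − af + ae,
  ∂ace = ce − ae + ac.
The resulting 21×14 matrix has rank 13, and its Smith normal form has invariant factors (1,1,1,1,1,1,1,1,1,1,1,1,1).

Now H_k = ker ∂_k / im ∂_{k+1}, so:

  H_0: rank C_0 − rank ∂_1 = 7 − 6 = 1, and the invariant factors of ∂_1 are all 1, so H_0 ≅ Z.
  H_1: rank ker ∂_1 − rank ∂_2 = (21 − 6) − 13 = 2, and the invariant factors of ∂_2 are all 1, so H_1 ≅ Z^2.
  H_2: rank ker ∂_2 − rank ∂_3 = (14 − 13) − 0 = 1, and there is no ∂_3, so H_2 ≅ Z.

H_0 ≅ Z,  H_1 ≅ Z^2,  H_2 ≅ Z.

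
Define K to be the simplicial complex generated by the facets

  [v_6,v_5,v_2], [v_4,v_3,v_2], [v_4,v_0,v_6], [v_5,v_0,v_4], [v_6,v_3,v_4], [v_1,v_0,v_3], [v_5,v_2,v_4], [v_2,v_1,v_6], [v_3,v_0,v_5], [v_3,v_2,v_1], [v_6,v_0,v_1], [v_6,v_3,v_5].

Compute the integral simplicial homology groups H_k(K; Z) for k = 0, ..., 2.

H_0 ≅ Z,  H_1 ≅ Z_2,  H_2 = 0.

Fix the vertex order v_0 < v_1 < v_2 < v_3 < v_4 < v_5 < v_6 and write every simplex with vertices in increasing order. Then dim K = 2 and the simplices of K are:

  0-simplices (7): [v_0], [v_1], [v_2], [v_3], [v_4], [v_5], [v_6]
  1-simplices (18): (18 of them)
  2-simplices (12): (12 of them)

Hence C_0 ≅ Z^7, C_1 ≅ Z^18, C_2 ≅ Z^12.

The boundary map ∂_1: C_1 → C_0 sends each edge [p,q] (with p < q) to q − p.
This gives a 7×18 integer matrix of rank 6; reducing to Smith normal form yields diagonal entries (1,1,1,1,1,1).

Boundary ∂_2: C_2 → C_1 acts by ∂[p,q,r] = [q,r] − [p,r] + [p,q]. For instance
  ∂[v_1,v_2,v_6] = [v_2,v_6] − [v_1,v_6] + [v_1,v_2],
  ∂[v_1,v_2,v_3] = [v_2,v_3] − [v_1,v_3] + [v_1,v_2].
This gives a 18×12 integer matrix of rank 12; reducing to Smith normal form yields diagonal entries (1,1,1,1,1,1,1,1,1,1,1,2).

From H_k ≅ ker(∂_k) / im(∂_{k+1}) we obtain:

  H_0: rank C_0 − rank ∂_1 = 7 − 6 = 1, and the invariant factors of ∂_1 are all 1, so H_0 = Z.
  H_1: rank ker ∂_1 − rank ∂_2 = (18 − 6) − 12 = 0, and ∂_2 has invariant factor 2 > 1, so H_1 = Z_2.
  H_2: rank ker ∂_2 − rank ∂_3 = (12 − 12) − 0 = 0, and there is no ∂_3, so H_2 = 0.

(K is a triangulation of the real projective plane RP^2.)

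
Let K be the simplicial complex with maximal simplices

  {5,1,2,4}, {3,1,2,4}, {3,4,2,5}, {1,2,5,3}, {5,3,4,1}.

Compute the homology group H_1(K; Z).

Order the vertices as 1 < 2 < 3 < 4 < 5. Listing each simplex with vertices in this order, K has dimension 3 with simplices:

  0-simplices (5): [1], [2], [3], [4], [5]
  1-simplices (10): [1,2], [1,3], [1,4], [1,5], [2,3], [2,4], [2,5], [3,4], [3,5], [4,5]
  2-simplices (10): [1,2,3], [1,2,4], [1,2,5], [1,3,4], [1,3,5], [1,4,5], [2,3,4], [2,3,5], [2,4,5], [3,4,5]
  3-simplices (5): [1,2,3,4], [1,2,3,5], [1,2,4,5], [1,3,4,5], [2,3,4,5]

giving chain groups C_0 ≅ Z^5, C_1 ≅ Z^10, C_2 ≅ Z^10, C_3 ≅ Z^5.

The boundary map ∂_1: C_1 → C_0 sends each edge [p,q] (with p < q) to q − p. For instance
  ∂[2,5] = [5] − [2].
The resulting 5×10 matrix has rank 4, and its Smith normal form has invariant factors (1,1,1,1).

The boundary map ∂_2: C_2 → C_1 sends each 2-simplex [p,q,r] to [q,r] − [p,r] + [p,q]. For instance
  ∂[1,3,4] = [3,4] − [1,4] + [1,3],
  ∂[2,4,5] = [4,5] − [2,5] + [2,4].
The resulting 10×10 matrix has rank 6, and its Smith normal form has invariant factors (1,1,1,1,1,1).

∂_3: C_3 → C_2 sends each 3-simplex σ to the alternating sum Σ_i (−1)^i (σ with its i-th vertex removed). For instance
  ∂[2,3,4,5] = [3,4,5] − [2,4,5] + [2,3,5] − [2,3,4],
  ∂[1,2,4,5] = [2,4,5] − [1,4,5] + [1,2,5] − [1,2,4].
The resulting 10×5 matrix has rank 4, and its Smith normal form has invariant factors (1,1,1,1).

Now H_k = ker ∂_k / im ∂_{k+1}, so:

  H_1: rank ker ∂_1 − rank ∂_2 = (10 − 4) − 6 = 0, and the invariant factors of ∂_2 are all 1, so H_1 = 0.

H_1 = 0.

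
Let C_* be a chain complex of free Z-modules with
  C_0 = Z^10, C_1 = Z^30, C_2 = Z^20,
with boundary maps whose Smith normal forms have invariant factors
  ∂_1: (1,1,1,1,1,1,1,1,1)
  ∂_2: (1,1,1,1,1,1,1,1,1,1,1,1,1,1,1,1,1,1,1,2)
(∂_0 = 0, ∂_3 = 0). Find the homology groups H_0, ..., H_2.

H_0: b_0 = 10 − 0 − 9 = 1; torsion from ∂_1 factors > 1: none. So H_0 = Z.
H_1: b_1 = 30 − 9 − 20 = 1; torsion from ∂_2 factors > 1: [2]. So H_1 = Z ⊕ Z_2.
H_2: b_2 = 20 − 20 − 0 = 0; torsion from ∂_3 factors > 1: none. So H_2 = 0.

H_0 = Z,  H_1 = Z ⊕ Z_2,  H_2 = 0.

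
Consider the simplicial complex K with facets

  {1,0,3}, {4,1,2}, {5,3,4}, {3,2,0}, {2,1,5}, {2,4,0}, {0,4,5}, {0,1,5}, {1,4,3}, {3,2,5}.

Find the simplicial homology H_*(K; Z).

H_0 ≅ Z,  H_1 ≅ Z/2Z,  H_2 = 0.

We work with the vertex ordering 0 < 1 < 2 < 3 < 4 < 5. The simplices of K, each written with vertices in increasing order, are:

  0-simplices (6): [0], [1], [2], [3], [4], [5]
  1-simplices (15): [0,1], [0,2], [0,3], [0,4], [0,5], [1,2], [1,3], [1,4], [1,5], [2,3], [2,4], [2,5], [3,4], [3,5], [4,5]
  2-simplices (10): [0,1,3], [0,1,5], [0,2,3], [0,2,4], [0,4,5], [1,2,4], [1,2,5], [1,3,4], [2,3,5], [3,4,5]

Hence C_0 ≅ Z^6, C_1 ≅ Z^15, C_2 ≅ Z^10.

The boundary map ∂_1: C_1 → C_0 sends each edge [p,q] (with p < q) to q − p. For instance
  ∂[3,5] = [5] − [3].
The 6×15 boundary matrix has rank 5 and Smith normal form diag(1,1,1,1,1).

Boundary ∂_2: C_2 → C_1 sends each 2-simplex [p,q,r] to [q,r] − [p,r] + [p,q]. For instance
  ∂[0,1,3] = [1,3] − [0,3] + [0,1],
  ∂[1,2,5] = [2,5] − [1,5] + [1,2].
This gives a 15×10 integer matrix of rank 10; reducing to Smith normal form yields diagonal entries (1,1,1,1,1,1,1,1,1,2).

Now H_k = ker ∂_k / im ∂_{k+1}, so:

  H_0: rank C_0 − rank ∂_1 = 6 − 5 = 1, and the invariant factors of ∂_1 are all 1, so H_0 ≅ Z.
  H_1: rank ker ∂_1 − rank ∂_2 = (15 − 5) − 10 = 0, and ∂_2 has invariant factor 2 > 1, so H_1 ≅ Z/2Z.
  H_2: rank ker ∂_2 − rank ∂_3 = (10 − 10) − 0 = 0, and there is no ∂_3, so H_2 ≅ 0.

(K is a triangulation of the real projective plane RP^2.)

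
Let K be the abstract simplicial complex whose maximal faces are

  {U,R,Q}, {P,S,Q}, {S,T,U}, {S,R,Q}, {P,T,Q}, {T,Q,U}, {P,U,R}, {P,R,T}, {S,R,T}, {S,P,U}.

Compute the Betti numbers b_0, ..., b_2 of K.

b_0 = 1, b_1 = 0, b_2 = 0.

Take the total order P < Q < R < S < T < U on the vertex set. Then K (dimension 2) consists of the simplices:

  0-simplices (6): P, Q, R, S, T, U
  1-simplices (15): PQ, PR, PS, PT, PU, QR, QS, QT, QU, RS, RT, RU, ST, SU, TU
  2-simplices (10): PQS, PQT, PRT, PRU, PSU, QRS, QRU, QTU, RST, STU

giving chain groups C_0 ≅ Z^6, C_1 ≅ Z^15, C_2 ≅ Z^10.

The boundary map ∂_1: C_1 → C_0 maps an edge to its endpoints' difference, ∂[p,q] = q − p.
The resulting 6×15 matrix has rank 5, and its Smith normal form has invariant factors (1,1,1,1,1).

Boundary ∂_2: C_2 → C_1 maps a triangle to the signed sum of its edges. For instance
  ∂PQT = QT − PT + PQ,
  ∂QTU = TU − QU + QT.
The resulting 15×10 matrix has rank 10, and its Smith normal form has invariant factors (1,1,1,1,1,1,1,1,1,2).

Computing H_k = (kernel of ∂_k) / (image of ∂_{k+1}):

  H_0: rank C_0 − rank ∂_1 = 6 − 5 = 1, and the invariant factors of ∂_1 are all 1, so H_0 = Z.
  H_1: rank ker ∂_1 − rank ∂_2 = (15 − 5) − 10 = 0, and ∂_2 has invariant factor 2 > 1, so H_1 = Z_2.
  H_2: rank ker ∂_2 − rank ∂_3 = (10 − 10) − 0 = 0, and there is no ∂_3, so H_2 = 0.

Hence the Betti numbers are b_0 = 1, b_1 = 0, b_2 = 0.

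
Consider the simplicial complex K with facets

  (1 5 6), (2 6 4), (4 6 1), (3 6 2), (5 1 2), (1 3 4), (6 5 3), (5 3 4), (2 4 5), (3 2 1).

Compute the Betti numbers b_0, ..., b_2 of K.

Order the vertices as 1 < 2 < 3 < 4 < 5 < 6. Listing each simplex with vertices in this order, K has dimension 2 with simplices:

  0-simplices (6): [1], [2], [3], [4], [5], [6]
  1-simplices (15): [1,2], [1,3], [1,4], [1,5], [1,6], [2,3], [2,4], [2,5], [2,6], [3,4], [3,5], [3,6], [4,5], [4,6], [5,6]
  2-simplices (10): [1,2,3], [1,2,5], [1,3,4], [1,4,6], [1,5,6], [2,3,6], [2,4,5], [2,4,6], [3,4,5], [3,5,6]

giving chain groups C_0 ≅ Z^6, C_1 ≅ Z^15, C_2 ≅ Z^10.

Boundary ∂_1: C_1 → C_0 sends each edge [p,q] (with p < q) to q − p. For instance
  ∂[1,4] = [4] − [1].
The 6×15 boundary matrix has rank 5 and Smith normal form diag(1,1,1,1,1).

The boundary map ∂_2: C_2 → C_1 sends each 2-simplex [p,q,r] to [q,r] − [p,r] + [p,q]. For instance
  ∂[1,4,6] = [4,6] − [1,6] + [1,4],
  ∂[3,4,5] = [4,5] − [3,5] + [3,4].
This gives a 15×10 integer matrix of rank 10; reducing to Smith normal form yields diagonal entries (1,1,1,1,1,1,1,1,1,2).

Now H_k = ker ∂_k / im ∂_{k+1}, so:

  H_0: rank C_0 − rank ∂_1 = 6 − 5 = 1, and the invariant factors of ∂_1 are all 1, so H_0 ≅ Z.
  H_1: rank ker ∂_1 − rank ∂_2 = (15 − 5) − 10 = 0, and ∂_2 has invariant factor 2 > 1, so H_1 ≅ Z/2.
  H_2: rank ker ∂_2 − rank ∂_3 = (10 − 10) − 0 = 0, and there is no ∂_3, so H_2 ≅ 0.

Hence the Betti numbers are b_0 = 1, b_1 = 0, b_2 = 0.

b_0 = 1, b_1 = 0, b_2 = 0.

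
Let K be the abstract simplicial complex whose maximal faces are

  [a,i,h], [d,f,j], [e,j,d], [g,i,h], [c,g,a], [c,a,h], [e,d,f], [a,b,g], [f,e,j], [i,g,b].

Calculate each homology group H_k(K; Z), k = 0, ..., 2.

Take the total order a < b < c < d < e < f < g < h < i < j on the vertex set. Then K (dimension 2) consists of the simplices:

  0-simplices (10): a, b, c, d, e, f, g, h, i, j
  1-simplices (18): ab, ac, ag, ah, ai, bg, bi, cg, ch, de, df, dj, ef, ej, fj, gh, gi, hi
  2-simplices (10): abg, acg, ach, ahi, bgi, def, dej, dfj, efj, ghi

so the chain groups are C_0 ≅ Z^10, C_1 ≅ Z^18, C_2 ≅ Z^10.

Boundary ∂_1: C_1 → C_0 is given by ∂[p,q] = [q] − [p]. For instance
  ∂df = f − d.
This gives a 10×18 integer matrix of rank 8; reducing to Smith normal form yields diagonal entries (1,1,1,1,1,1,1,1).

∂_2: C_2 → C_1 maps a triangle to the signed sum of its edges. For instance
  ∂abg = bg − ag + ab,
  ∂dej = ej − dj + de.
The resulting 18×10 matrix has rank 9, and its Smith normal form has invariant factors (1,1,1,1,1,1,1,1,1).

Reading off H_k = ker ∂_k / im ∂_{k+1}:

  H_0: rank C_0 − rank ∂_1 = 10 − 8 = 2, and the invariant factors of ∂_1 are all 1, so H_0 ≅ Z^2.
  H_1: rank ker ∂_1 − rank ∂_2 = (18 − 8) − 9 = 1, and the invariant factors of ∂_2 are all 1, so H_1 ≅ Z.
  H_2: rank ker ∂_2 − rank ∂_3 = (10 − 9) − 0 = 1, and there is no ∂_3, so H_2 ≅ Z.

H_0 ≅ Z^2,  H_1 ≅ Z,  H_2 ≅ Z.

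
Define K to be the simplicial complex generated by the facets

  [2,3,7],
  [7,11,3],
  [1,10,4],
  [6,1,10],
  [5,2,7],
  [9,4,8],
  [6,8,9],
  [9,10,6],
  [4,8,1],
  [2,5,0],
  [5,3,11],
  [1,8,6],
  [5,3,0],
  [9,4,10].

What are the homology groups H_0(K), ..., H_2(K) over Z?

K has 12 vertices, 24 edges, 14 triangles.
rank ∂_0 = 0, rank ∂_1 = 10 ⇒ b_0 = 12 − 0 − 10 = 2; all invariant factors of ∂_1 are 1 so no torsion. So H_0 ≅ Z^2.
rank ∂_1 = 10, rank ∂_2 = 13 ⇒ b_1 = 24 − 10 − 13 = 1; all invariant factors of ∂_2 are 1 so no torsion. So H_1 ≅ Z.
rank ∂_2 = 13, rank ∂_3 = 0 ⇒ b_2 = 14 − 13 − 0 = 1. So H_2 ≅ Z.

H_0 ≅ Z^2,  H_1 ≅ Z,  H_2 ≅ Z.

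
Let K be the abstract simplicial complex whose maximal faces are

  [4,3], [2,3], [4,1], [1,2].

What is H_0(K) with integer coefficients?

H_0 = Z.

We work with the vertex ordering 1 < 2 < 3 < 4. The simplices of K, each written with vertices in increasing order, are:

  0-simplices (4): [1], [2], [3], [4]
  1-simplices (4): [1,2], [1,4], [2,3], [3,4]

giving chain groups C_0 ≅ Z^4, C_1 ≅ Z^4.

The boundary map ∂_1: C_1 → C_0 is given by ∂[p,q] = [q] − [p]. For instance
  ∂[1,2] = [2] − [1].
The 4×4 boundary matrix has rank 3 and Smith normal form diag(1,1,1).

Computing H_k = (kernel of ∂_k) / (image of ∂_{k+1}):

  H_0: rank C_0 − rank ∂_1 = 4 − 3 = 1, and the invariant factors of ∂_1 are all 1, so H_0 ≅ Z.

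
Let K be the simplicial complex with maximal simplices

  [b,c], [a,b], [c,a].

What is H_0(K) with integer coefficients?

H_0 ≅ Z.

Take the total order a < b < c on the vertex set. Then K (dimension 1) consists of the simplices:

  0-simplices (3): a, b, c
  1-simplices (3): ab, ac, bc

Hence C_0 ≅ Z^3, C_1 ≅ Z^3.

∂_1: C_1 → C_0 maps an edge to its endpoints' difference, ∂[p,q] = q − p. For instance
  ∂bc = c − b.
The 3×3 boundary matrix has rank 2 and Smith normal form diag(1,1).

From H_k ≅ ker(∂_k) / im(∂_{k+1}) we obtain:

  H_0: rank C_0 − rank ∂_1 = 3 − 2 = 1, and the invariant factors of ∂_1 are all 1, so H_0 = Z.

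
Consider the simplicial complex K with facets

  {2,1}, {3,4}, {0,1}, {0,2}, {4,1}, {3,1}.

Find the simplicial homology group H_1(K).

H_1 = Z^2.

Take the total order 0 < 1 < 2 < 3 < 4 on the vertex set. Then K (dimension 1) consists of the simplices:

  0-simplices (5): [0], [1], [2], [3], [4]
  1-simplices (6): [0,1], [0,2], [1,2], [1,3], [1,4], [3,4]

so the chain groups are C_0 ≅ Z^5, C_1 ≅ Z^6.

∂_1: C_1 → C_0 maps an edge to its endpoints' difference, ∂[p,q] = q − p. For instance
  ∂[1,4] = [4] − [1].
This gives a 5×6 integer matrix of rank 4; reducing to Smith normal form yields diagonal entries (1,1,1,1).

Reading off H_k = ker ∂_k / im ∂_{k+1}:

  H_1: rank ker ∂_1 − rank ∂_2 = (6 − 4) − 0 = 2, and there is no ∂_2, so H_1 ≅ Z^2.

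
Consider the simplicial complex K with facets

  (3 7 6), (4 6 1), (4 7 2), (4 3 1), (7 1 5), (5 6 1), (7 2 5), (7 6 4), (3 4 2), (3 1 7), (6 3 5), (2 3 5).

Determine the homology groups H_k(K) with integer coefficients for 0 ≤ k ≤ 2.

K has 7 vertices, 18 edges, 12 triangles.
rank ∂_0 = 0, rank ∂_1 = 6 ⇒ b_0 = 7 − 0 − 6 = 1; all invariant factors of ∂_1 are 1 so no torsion. So H_0 = Z.
rank ∂_1 = 6, rank ∂_2 = 12 ⇒ b_1 = 18 − 6 − 12 = 0; ∂_2 has invariant factor(s) [2] giving torsion. So H_1 = Z_2.
rank ∂_2 = 12, rank ∂_3 = 0 ⇒ b_2 = 12 − 12 − 0 = 0. So H_2 = 0.

H_0 ≅ Z,  H_1 ≅ Z_2,  H_2 = 0.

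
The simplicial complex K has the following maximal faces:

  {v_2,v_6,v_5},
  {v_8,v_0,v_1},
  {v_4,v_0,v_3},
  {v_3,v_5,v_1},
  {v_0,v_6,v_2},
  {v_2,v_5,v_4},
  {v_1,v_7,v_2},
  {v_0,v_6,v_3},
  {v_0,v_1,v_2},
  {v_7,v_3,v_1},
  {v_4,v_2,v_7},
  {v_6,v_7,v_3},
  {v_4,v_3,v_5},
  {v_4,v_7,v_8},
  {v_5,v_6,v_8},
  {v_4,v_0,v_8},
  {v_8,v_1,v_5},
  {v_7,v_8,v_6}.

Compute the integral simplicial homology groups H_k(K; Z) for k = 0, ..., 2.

Take the total order v_0 < v_1 < v_2 < v_3 < v_4 < v_5 < v_6 < v_7 < v_8 on the vertex set. Then K (dimension 2) consists of the simplices:

  0-simplices (9): [v_0], [v_1], [v_2], [v_3], [v_4], [v_5], [v_6], [v_7], [v_8]
  1-simplices (27): (27 of them)
  2-simplices (18): (18 of them)

so the chain groups are C_0 ≅ Z^9, C_1 ≅ Z^27, C_2 ≅ Z^18.

The boundary map ∂_1: C_1 → C_0 maps an edge to its endpoints' difference, ∂[p,q] = q − p. For instance
  ∂[v_1,v_8] = [v_8] − [v_1].
The resulting 9×27 matrix has rank 8, and its Smith normal form has invariant factors (1,1,1,1,1,1,1,1).

∂_2: C_2 → C_1 acts by ∂[p,q,r] = [q,r] − [p,r] + [p,q]. For instance
  ∂[v_6,v_7,v_8] = [v_7,v_8] − [v_6,v_8] + [v_6,v_7],
  ∂[v_1,v_5,v_8] = [v_5,v_8] − [v_1,v_8] + [v_1,v_5].
As a 27×18 matrix over Z this has rank 17, with invariant factors (1,1,1,1,1,1,1,1,1,1,1,1,1,1,1,1,1).

Reading off H_k = ker ∂_k / im ∂_{k+1}:

  H_0: rank C_0 − rank ∂_1 = 9 − 8 = 1, and the invariant factors of ∂_1 are all 1, so H_0 ≅ Z.
  H_1: rank ker ∂_1 − rank ∂_2 = (27 − 8) − 17 = 2, and the invariant factors of ∂_2 are all 1, so H_1 ≅ Z^2.
  H_2: rank ker ∂_2 − rank ∂_3 = (18 − 17) − 0 = 1, and there is no ∂_3, so H_2 ≅ Z.

As a check, the Euler characteristic is 9 − 27 + 18 = 0, which agrees with 1 − 2 + 1 = 0.
(K is a triangulation of the torus T^2.)

H_0 ≅ Z,  H_1 ≅ Z^2,  H_2 ≅ Z.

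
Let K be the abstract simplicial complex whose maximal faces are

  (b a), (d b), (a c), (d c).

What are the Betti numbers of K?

Take the total order a < b < c < d on the vertex set. Then K (dimension 1) consists of the simplices:

  0-simplices (4): a, b, c, d
  1-simplices (4): ab, ac, bd, cd

giving chain groups C_0 ≅ Z^4, C_1 ≅ Z^4.

The boundary map ∂_1: C_1 → C_0 maps an edge to its endpoints' difference, ∂[p,q] = q − p. For instance
  ∂ab = b − a.
As a 4×4 matrix over Z this has rank 3, with invariant factors (1,1,1).

Computing H_k = (kernel of ∂_k) / (image of ∂_{k+1}):

  H_0: rank C_0 − rank ∂_1 = 4 − 3 = 1, and the invariant factors of ∂_1 are all 1, so H_0 = Z.
  H_1: rank ker ∂_1 − rank ∂_2 = (4 − 3) − 0 = 1, and there is no ∂_2, so H_1 = Z.

Hence the Betti numbers are b_0 = 1, b_1 = 1.

b_0 = 1, b_1 = 1.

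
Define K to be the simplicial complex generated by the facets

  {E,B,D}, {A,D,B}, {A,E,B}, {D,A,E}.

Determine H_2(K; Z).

K has 4 vertices, 6 edges, 4 triangles.
rank ∂_2 = 3, rank ∂_3 = 0 ⇒ b_2 = 4 − 3 − 0 = 1. So H_2 = Z.

H_2 ≅ Z.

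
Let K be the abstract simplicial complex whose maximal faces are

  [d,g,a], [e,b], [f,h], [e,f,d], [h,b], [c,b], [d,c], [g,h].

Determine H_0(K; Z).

Order the vertices as a < b < c < d < e < f < g < h. Listing each simplex with vertices in this order, K has dimension 2 with simplices:

  0-simplices (8): a, b, c, d, e, f, g, h
  1-simplices (12): ad, ag, bc, be, bh, cd, de, df, dg, ef, fh, gh
  2-simplices (2): adg, def

giving chain groups C_0 ≅ Z^8, C_1 ≅ Z^12, C_2 ≅ Z^2.

The boundary map ∂_1: C_1 → C_0 maps an edge to its endpoints' difference, ∂[p,q] = q − p. For instance
  ∂ef = f − e.
This gives a 8×12 integer matrix of rank 7; reducing to Smith normal form yields diagonal entries (1,1,1,1,1,1,1).

∂_2: C_2 → C_1 sends each 2-simplex [p,q,r] to [q,r] − [p,r] + [p,q]. For instance
  ∂adg = dg − ag + ad,
  ∂def = ef − df + de.
This gives a 12×2 integer matrix of rank 2; reducing to Smith normal form yields diagonal entries (1,1).

Computing H_k = (kernel of ∂_k) / (image of ∂_{k+1}):

  H_0: rank C_0 − rank ∂_1 = 8 − 7 = 1, and the invariant factors of ∂_1 are all 1, so H_0 = Z.

H_0 ≅ Z.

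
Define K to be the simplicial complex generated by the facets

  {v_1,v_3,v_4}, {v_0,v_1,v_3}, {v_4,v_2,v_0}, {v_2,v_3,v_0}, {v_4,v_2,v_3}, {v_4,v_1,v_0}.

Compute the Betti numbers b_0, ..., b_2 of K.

b_0 = 1, b_1 = 0, b_2 = 1.

We work with the vertex ordering v_0 < v_1 < v_2 < v_3 < v_4. The simplices of K, each written with vertices in increasing order, are:

  0-simplices (5): [v_0], [v_1], [v_2], [v_3], [v_4]
  1-simplices (9): [v_0,v_1], [v_0,v_2], [v_0,v_3], [v_0,v_4], [v_1,v_3], [v_1,v_4], [v_2,v_3], [v_2,v_4], [v_3,v_4]
  2-simplices (6): [v_0,v_1,v_3], [v_0,v_1,v_4], [v_0,v_2,v_3], [v_0,v_2,v_4], [v_1,v_3,v_4], [v_2,v_3,v_4]

giving chain groups C_0 ≅ Z^5, C_1 ≅ Z^9, C_2 ≅ Z^6.

∂_1: C_1 → C_0 maps an edge to its endpoints' difference, ∂[p,q] = q − p. For instance
  ∂[v_2,v_3] = [v_3] − [v_2].
This gives a 5×9 integer matrix of rank 4; reducing to Smith normal form yields diagonal entries (1,1,1,1).

The boundary map ∂_2: C_2 → C_1 maps a triangle to the signed sum of its edges. For instance
  ∂[v_1,v_3,v_4] = [v_3,v_4] − [v_1,v_4] + [v_1,v_3],
  ∂[v_0,v_1,v_4] = [v_1,v_4] − [v_0,v_4] + [v_0,v_1].
The 9×6 boundary matrix has rank 5 and Smith normal form diag(1,1,1,1,1).

Computing H_k = (kernel of ∂_k) / (image of ∂_{k+1}):

  H_0: rank C_0 − rank ∂_1 = 5 − 4 = 1, and the invariant factors of ∂_1 are all 1, so H_0 = Z.
  H_1: rank ker ∂_1 − rank ∂_2 = (9 − 4) − 5 = 0, and the invariant factors of ∂_2 are all 1, so H_1 = 0.
  H_2: rank ker ∂_2 − rank ∂_3 = (6 − 5) − 0 = 1, and there is no ∂_3, so H_2 = Z.

As a check, the Euler characteristic is 5 − 9 + 6 = 2, which agrees with 1 − 0 + 1 = 2.

Hence the Betti numbers are b_0 = 1, b_1 = 0, b_2 = 1.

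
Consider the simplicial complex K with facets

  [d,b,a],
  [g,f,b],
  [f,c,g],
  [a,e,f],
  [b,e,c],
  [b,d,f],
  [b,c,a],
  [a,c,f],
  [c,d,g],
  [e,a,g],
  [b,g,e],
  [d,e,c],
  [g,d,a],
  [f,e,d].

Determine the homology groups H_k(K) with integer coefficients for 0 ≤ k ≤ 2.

Order the vertices as a < b < c < d < e < f < g. Listing each simplex with vertices in this order, K has dimension 2 with simplices:

  0-simplices (7): a, b, c, d, e, f, g
  1-simplices (21): ab, ac, ad, ae, af, ag, bc, bd, be, bf, bg, cd, ce, cf, cg, de, df, dg, ef, eg, fg
  2-simplices (14): abc, abd, acf, adg, aef, aeg, bce, bdf, beg, bfg, cde, cdg, cfg, def

giving chain groups C_0 ≅ Z^7, C_1 ≅ Z^21, C_2 ≅ Z^14.

The boundary map ∂_1: C_1 → C_0 sends each edge [p,q] (with p < q) to q − p.
The 7×21 boundary matrix has rank 6 and Smith normal form diag(1,1,1,1,1,1).

The boundary map ∂_2: C_2 → C_1 sends each 2-simplex [p,q,r] to [q,r] − [p,r] + [p,q]. For instance
  ∂abc = bc − ac + ab,
  ∂cfg = fg − cg + cf.
The 21×14 boundary matrix has rank 13 and Smith normal form diag(1,1,1,1,1,1,1,1,1,1,1,1,1).

Computing H_k = (kernel of ∂_k) / (image of ∂_{k+1}):

  H_0: rank C_0 − rank ∂_1 = 7 − 6 = 1, and the invariant factors of ∂_1 are all 1, so H_0 = Z.
  H_1: rank ker ∂_1 − rank ∂_2 = (21 − 6) − 13 = 2, and the invariant factors of ∂_2 are all 1, so H_1 = Z^2.
  H_2: rank ker ∂_2 − rank ∂_3 = (14 − 13) − 0 = 1, and there is no ∂_3, so H_2 = Z.

As a check, the Euler characteristic is 7 − 21 + 14 = 0, which agrees with 1 − 2 + 1 = 0.

H_0 ≅ Z,  H_1 ≅ Z^2,  H_2 ≅ Z.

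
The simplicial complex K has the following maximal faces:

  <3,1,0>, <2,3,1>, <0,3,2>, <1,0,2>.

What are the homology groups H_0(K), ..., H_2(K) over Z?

H_0 ≅ Z,  H_1 = 0,  H_2 ≅ Z.

K has 4 vertices, 6 edges, 4 triangles.
rank ∂_0 = 0, rank ∂_1 = 3 ⇒ b_0 = 4 − 0 − 3 = 1; all invariant factors of ∂_1 are 1 so no torsion. So H_0 ≅ Z.
rank ∂_1 = 3, rank ∂_2 = 3 ⇒ b_1 = 6 − 3 − 3 = 0; all invariant factors of ∂_2 are 1 so no torsion. So H_1 ≅ 0.
rank ∂_2 = 3, rank ∂_3 = 0 ⇒ b_2 = 4 − 3 − 0 = 1. So H_2 ≅ Z.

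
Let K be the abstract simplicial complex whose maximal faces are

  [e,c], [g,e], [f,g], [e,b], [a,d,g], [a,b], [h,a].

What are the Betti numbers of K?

K has 8 vertices, 9 edges, 1 triangle.
rank ∂_0 = 0, rank ∂_1 = 7 ⇒ b_0 = 8 − 0 − 7 = 1; all invariant factors of ∂_1 are 1 so no torsion. So H_0 = Z.
rank ∂_1 = 7, rank ∂_2 = 1 ⇒ b_1 = 9 − 7 − 1 = 1; all invariant factors of ∂_2 are 1 so no torsion. So H_1 = Z.
rank ∂_2 = 1, rank ∂_3 = 0 ⇒ b_2 = 1 − 1 − 0 = 0. So H_2 = 0.

b_0 = 1, b_1 = 1, b_2 = 0.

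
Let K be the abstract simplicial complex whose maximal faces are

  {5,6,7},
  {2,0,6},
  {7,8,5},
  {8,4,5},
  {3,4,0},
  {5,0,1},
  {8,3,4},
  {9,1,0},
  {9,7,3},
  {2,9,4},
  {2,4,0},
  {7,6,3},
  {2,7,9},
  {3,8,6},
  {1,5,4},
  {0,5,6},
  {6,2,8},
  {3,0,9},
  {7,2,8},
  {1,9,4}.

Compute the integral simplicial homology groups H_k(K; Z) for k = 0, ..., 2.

H_0 ≅ Z,  H_1 ≅ Z ⊕ Z/2,  H_2 = 0.

We work with the vertex ordering 0 < 1 < 2 < 3 < 4 < 5 < 6 < 7 < 8 < 9. The simplices of K, each written with vertices in increasing order, are:

  0-simplices (10): [0], [1], [2], [3], [4], [5], [6], [7], [8], [9]
  1-simplices (30): (30 of them)
  2-simplices (20): (20 of them)

so the chain groups are C_0 ≅ Z^10, C_1 ≅ Z^30, C_2 ≅ Z^20.

The boundary map ∂_1: C_1 → C_0 sends each edge [p,q] (with p < q) to q − p.
The resulting 10×30 matrix has rank 9, and its Smith normal form has invariant factors (1,1,1,1,1,1,1,1,1).

∂_2: C_2 → C_1 acts by ∂[p,q,r] = [q,r] − [p,r] + [p,q]. For instance
  ∂[5,6,7] = [6,7] − [5,7] + [5,6],
  ∂[0,1,9] = [1,9] − [0,9] + [0,1].
The 30×20 boundary matrix has rank 20 and Smith normal form diag(1,1,1,1,1,1,1,1,1,1,1,1,1,1,1,1,1,1,1,2).

Reading off H_k = ker ∂_k / im ∂_{k+1}:

  H_0: rank C_0 − rank ∂_1 = 10 − 9 = 1, and the invariant factors of ∂_1 are all 1, so H_0 = Z.
  H_1: rank ker ∂_1 − rank ∂_2 = (30 − 9) − 20 = 1, and ∂_2 has invariant factor 2 > 1, so H_1 = Z ⊕ Z/2.
  H_2: rank ker ∂_2 − rank ∂_3 = (20 − 20) − 0 = 0, and there is no ∂_3, so H_2 = 0.

As a check, the Euler characteristic is 10 − 30 + 20 = 0, which agrees with 1 − 1 + 0 = 0.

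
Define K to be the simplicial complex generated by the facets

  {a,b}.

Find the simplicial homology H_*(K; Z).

H_0 = Z,  H_1 = 0.

K has 2 vertices, 1 edge.
rank ∂_0 = 0, rank ∂_1 = 1 ⇒ b_0 = 2 − 0 − 1 = 1; all invariant factors of ∂_1 are 1 so no torsion. So H_0 ≅ Z.
rank ∂_1 = 1, rank ∂_2 = 0 ⇒ b_1 = 1 − 1 − 0 = 0. So H_1 ≅ 0.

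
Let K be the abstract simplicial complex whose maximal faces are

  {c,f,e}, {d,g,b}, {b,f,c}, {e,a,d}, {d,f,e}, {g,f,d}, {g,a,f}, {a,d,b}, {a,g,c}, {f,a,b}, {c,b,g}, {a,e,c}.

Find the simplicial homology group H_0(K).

H_0 = Z.

Take the total order a < b < c < d < e < f < g on the vertex set. Then K (dimension 2) consists of the simplices:

  0-simplices (7): a, b, c, d, e, f, g
  1-simplices (18): ab, ac, ad, ae, af, ag, bc, bd, bf, bg, ce, cf, cg, de, df, dg, ef, fg
  2-simplices (12): abd, abf, ace, acg, ade, afg, bcf, bcg, bdg, cef, def, dfg

so the chain groups are C_0 ≅ Z^7, C_1 ≅ Z^18, C_2 ≅ Z^12.

Boundary ∂_1: C_1 → C_0 maps an edge to its endpoints' difference, ∂[p,q] = q − p. For instance
  ∂ae = e − a.
As a 7×18 matrix over Z this has rank 6, with invariant factors (1,1,1,1,1,1).

Boundary ∂_2: C_2 → C_1 maps a triangle to the signed sum of its edges. For instance
  ∂abd = bd − ad + ab,
  ∂ace = ce − ae + ac.
This gives a 18×12 integer matrix of rank 12; reducing to Smith normal form yields diagonal entries (1,1,1,1,1,1,1,1,1,1,1,2).

Now H_k = ker ∂_k / im ∂_{k+1}, so:

  H_0: rank C_0 − rank ∂_1 = 7 − 6 = 1, and the invariant factors of ∂_1 are all 1, so H_0 ≅ Z.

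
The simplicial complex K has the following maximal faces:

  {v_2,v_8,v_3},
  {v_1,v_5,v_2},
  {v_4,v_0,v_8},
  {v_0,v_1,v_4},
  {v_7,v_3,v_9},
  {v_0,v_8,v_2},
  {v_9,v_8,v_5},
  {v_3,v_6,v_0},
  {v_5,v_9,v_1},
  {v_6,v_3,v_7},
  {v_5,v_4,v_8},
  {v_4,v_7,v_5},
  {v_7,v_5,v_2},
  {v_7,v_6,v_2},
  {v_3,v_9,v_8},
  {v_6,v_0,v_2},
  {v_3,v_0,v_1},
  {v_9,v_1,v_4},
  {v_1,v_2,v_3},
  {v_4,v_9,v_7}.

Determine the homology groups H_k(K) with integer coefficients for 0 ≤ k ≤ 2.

H_0 ≅ Z,  H_1 ≅ Z ⊕ Z/2,  H_2 = 0.

Fix the vertex order v_0 < v_1 < v_2 < v_3 < v_4 < v_5 < v_6 < v_7 < v_8 < v_9 and write every simplex with vertices in increasing order. Then dim K = 2 and the simplices of K are:

  0-simplices (10): [v_0], [v_1], [v_2], [v_3], [v_4], [v_5], [v_6], [v_7], [v_8], [v_9]
  1-simplices (30): (30 of them)
  2-simplices (20): (20 of them)

giving chain groups C_0 ≅ Z^10, C_1 ≅ Z^30, C_2 ≅ Z^20.

The boundary map ∂_1: C_1 → C_0 sends each edge [p,q] (with p < q) to q − p.
The resulting 10×30 matrix has rank 9, and its Smith normal form has invariant factors (1,1,1,1,1,1,1,1,1).

∂_2: C_2 → C_1 acts by ∂[p,q,r] = [q,r] − [p,r] + [p,q]. For instance
  ∂[v_4,v_5,v_8] = [v_5,v_8] − [v_4,v_8] + [v_4,v_5],
  ∂[v_3,v_6,v_7] = [v_6,v_7] − [v_3,v_7] + [v_3,v_6].
The resulting 30×20 matrix has rank 20, and its Smith normal form has invariant factors (1,1,1,1,1,1,1,1,1,1,1,1,1,1,1,1,1,1,1,2).

Now H_k = ker ∂_k / im ∂_{k+1}, so:

  H_0: rank C_0 − rank ∂_1 = 10 − 9 = 1, and the invariant factors of ∂_1 are all 1, so H_0 = Z.
  H_1: rank ker ∂_1 − rank ∂_2 = (30 − 9) − 20 = 1, and ∂_2 has invariant factor 2 > 1, so H_1 = Z ⊕ Z/2.
  H_2: rank ker ∂_2 − rank ∂_3 = (20 − 20) − 0 = 0, and there is no ∂_3, so H_2 = 0.

As a check, the Euler characteristic is 10 − 30 + 20 = 0, which agrees with 1 − 1 + 0 = 0.
(K is a triangulation of the Klein bottle.)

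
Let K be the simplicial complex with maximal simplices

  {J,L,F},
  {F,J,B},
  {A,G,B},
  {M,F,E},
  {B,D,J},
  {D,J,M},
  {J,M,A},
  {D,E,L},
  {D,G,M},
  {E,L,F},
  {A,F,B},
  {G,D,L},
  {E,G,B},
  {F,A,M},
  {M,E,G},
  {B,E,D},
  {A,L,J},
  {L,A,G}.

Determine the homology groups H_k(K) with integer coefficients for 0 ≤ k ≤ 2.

H_0 ≅ Z,  H_1 ≅ Z ⊕ Z/2,  H_2 = 0.

Order the vertices as A < B < D < E < F < G < J < L < M. Listing each simplex with vertices in this order, K has dimension 2 with simplices:

  0-simplices (9): A, B, D, E, F, G, J, L, M
  1-simplices (27): AB, AF, AG, AJ, AL, AM, BD, BE, BF, BG, BJ, DE, DG, DJ, DL, DM, EF, EG, EL, EM, FJ, FL, FM, GL, GM, JL, JM
  2-simplices (18): ABF, ABG, AFM, AGL, AJL, AJM, BDE, BDJ, BEG, BFJ, DEL, DGL, DGM, DJM, EFL, EFM, EGM, FJL

so the chain groups are C_0 ≅ Z^9, C_1 ≅ Z^27, C_2 ≅ Z^18.

∂_1: C_1 → C_0 sends each edge [p,q] (with p < q) to q − p. For instance
  ∂EM = M − E.
The 9×27 boundary matrix has rank 8 and Smith normal form diag(1,1,1,1,1,1,1,1).

The boundary map ∂_2: C_2 → C_1 sends each 2-simplex [p,q,r] to [q,r] − [p,r] + [p,q]. For instance
  ∂BEG = EG − BG + BE,
  ∂BDJ = DJ − BJ + BD.
The 27×18 boundary matrix has rank 18 and Smith normal form diag(1,1,1,1,1,1,1,1,1,1,1,1,1,1,1,1,1,2).

Now H_k = ker ∂_k / im ∂_{k+1}, so:

  H_0: rank C_0 − rank ∂_1 = 9 − 8 = 1, and the invariant factors of ∂_1 are all 1, so H_0 = Z.
  H_1: rank ker ∂_1 − rank ∂_2 = (27 − 8) − 18 = 1, and ∂_2 has invariant factor 2 > 1, so H_1 = Z ⊕ Z/2.
  H_2: rank ker ∂_2 − rank ∂_3 = (18 − 18) − 0 = 0, and there is no ∂_3, so H_2 = 0.

(K is a triangulation of the Klein bottle.)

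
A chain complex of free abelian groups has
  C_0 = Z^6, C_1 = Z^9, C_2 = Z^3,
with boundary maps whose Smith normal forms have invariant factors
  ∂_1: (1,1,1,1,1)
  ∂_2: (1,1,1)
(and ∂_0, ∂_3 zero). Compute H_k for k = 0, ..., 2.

H_0: b_0 = 6 − 0 − 5 = 1; torsion from ∂_1 factors > 1: none. So H_0 ≅ Z.
H_1: b_1 = 9 − 5 − 3 = 1; torsion from ∂_2 factors > 1: none. So H_1 ≅ Z.
H_2: b_2 = 3 − 3 − 0 = 0; torsion from ∂_3 factors > 1: none. So H_2 ≅ 0.

H_0 ≅ Z,  H_1 ≅ Z,  H_2 = 0.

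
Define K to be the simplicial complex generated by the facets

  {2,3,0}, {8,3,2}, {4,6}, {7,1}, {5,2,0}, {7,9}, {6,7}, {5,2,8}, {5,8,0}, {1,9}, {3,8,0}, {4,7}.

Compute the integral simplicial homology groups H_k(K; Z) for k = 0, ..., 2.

H_0 = Z^2,  H_1 = Z^2,  H_2 = Z.

Order the vertices as 0 < 1 < 2 < 3 < 4 < 5 < 6 < 7 < 8 < 9. Listing each simplex with vertices in this order, K has dimension 2 with simplices:

  0-simplices (10): [0], [1], [2], [3], [4], [5], [6], [7], [8], [9]
  1-simplices (15): [0,2], [0,3], [0,5], [0,8], [1,7], [1,9], [2,3], [2,5], [2,8], [3,8], [4,6], [4,7], [5,8], [6,7], [7,9]
  2-simplices (6): [0,2,3], [0,2,5], [0,3,8], [0,5,8], [2,3,8], [2,5,8]

Hence C_0 ≅ Z^10, C_1 ≅ Z^15, C_2 ≅ Z^6.

∂_1: C_1 → C_0 maps an edge to its endpoints' difference, ∂[p,q] = q − p.
The 10×15 boundary matrix has rank 8 and Smith normal form diag(1,1,1,1,1,1,1,1).

The boundary map ∂_2: C_2 → C_1 sends each 2-simplex [p,q,r] to [q,r] − [p,r] + [p,q]. For instance
  ∂[0,2,3] = [2,3] − [0,3] + [0,2],
  ∂[0,2,5] = [2,5] − [0,5] + [0,2].
The 15×6 boundary matrix has rank 5 and Smith normal form diag(1,1,1,1,1).

Reading off H_k = ker ∂_k / im ∂_{k+1}:

  H_0: rank C_0 − rank ∂_1 = 10 − 8 = 2, and the invariant factors of ∂_1 are all 1, so H_0 ≅ Z^2.
  H_1: rank ker ∂_1 − rank ∂_2 = (15 − 8) − 5 = 2, and the invariant factors of ∂_2 are all 1, so H_1 ≅ Z^2.
  H_2: rank ker ∂_2 − rank ∂_3 = (6 − 5) − 0 = 1, and there is no ∂_3, so H_2 ≅ Z.

As a check, the Euler characteristic is 10 − 15 + 6 = 1, which agrees with 2 − 2 + 1 = 1.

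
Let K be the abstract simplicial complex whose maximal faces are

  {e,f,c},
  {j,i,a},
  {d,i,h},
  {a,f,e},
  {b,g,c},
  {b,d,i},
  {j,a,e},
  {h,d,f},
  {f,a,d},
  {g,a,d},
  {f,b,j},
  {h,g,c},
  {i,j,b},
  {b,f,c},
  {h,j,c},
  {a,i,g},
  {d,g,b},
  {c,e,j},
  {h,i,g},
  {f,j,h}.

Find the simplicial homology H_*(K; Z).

H_0 = Z,  H_1 = Z × Z/2,  H_2 = 0.

Take the total order a < b < c < d < e < f < g < h < i < j on the vertex set. Then K (dimension 2) consists of the simplices:

  0-simplices (10): a, b, c, d, e, f, g, h, i, j
  1-simplices (30): ad, ae, af, ag, ai, aj, bc, bd, bf, bg, bi, bj, ce, cf, cg, ch, cj, df, dg, dh, di, ef, ej, fh, fj, gh, gi, hi, hj, ij
  2-simplices (20): adf, adg, aef, aej, agi, aij, bcf, bcg, bdg, bdi, bfj, bij, cef, cej, cgh, chj, dfh, dhi, fhj, ghi

so the chain groups are C_0 ≅ Z^10, C_1 ≅ Z^30, C_2 ≅ Z^20.

The boundary map ∂_1: C_1 → C_0 sends each edge [p,q] (with p < q) to q − p. For instance
  ∂fh = h − f.
The 10×30 boundary matrix has rank 9 and Smith normal form diag(1,1,1,1,1,1,1,1,1).

Boundary ∂_2: C_2 → C_1 acts by ∂[p,q,r] = [q,r] − [p,r] + [p,q]. For instance
  ∂bcf = cf − bf + bc,
  ∂aej = ej − aj + ae.
The 30×20 boundary matrix has rank 20 and Smith normal form diag(1,1,1,1,1,1,1,1,1,1,1,1,1,1,1,1,1,1,1,2).

Reading off H_k = ker ∂_k / im ∂_{k+1}:

  H_0: rank C_0 − rank ∂_1 = 10 − 9 = 1, and the invariant factors of ∂_1 are all 1, so H_0 ≅ Z.
  H_1: rank ker ∂_1 − rank ∂_2 = (30 − 9) − 20 = 1, and ∂_2 has invariant factor 2 > 1, so H_1 ≅ Z × Z/2.
  H_2: rank ker ∂_2 − rank ∂_3 = (20 − 20) − 0 = 0, and there is no ∂_3, so H_2 ≅ 0.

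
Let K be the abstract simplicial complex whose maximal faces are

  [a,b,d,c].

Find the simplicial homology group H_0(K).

Take the total order a < b < c < d on the vertex set. Then K (dimension 3) consists of the simplices:

  0-simplices (4): a, b, c, d
  1-simplices (6): ab, ac, ad, bc, bd, cd
  2-simplices (4): abc, abd, acd, bcd
  3-simplices (1): abcd

so the chain groups are C_0 ≅ Z^4, C_1 ≅ Z^6, C_2 ≅ Z^4, C_3 ≅ Z^1.

Boundary ∂_1: C_1 → C_0 sends each edge [p,q] (with p < q) to q − p.
The 4×6 boundary matrix has rank 3 and Smith normal form diag(1,1,1).

The boundary map ∂_2: C_2 → C_1 sends each 2-simplex [p,q,r] to [q,r] − [p,r] + [p,q]. For instance
  ∂acd = cd − ad + ac,
  ∂abd = bd − ad + ab.
As a 6×4 matrix over Z this has rank 3, with invariant factors (1,1,1).

Boundary ∂_3: C_3 → C_2 sends each 3-simplex σ to the alternating sum Σ_i (−1)^i (σ with its i-th vertex removed). For instance
  ∂abcd = bcd − acd + abd − abc.
This gives a 4×1 integer matrix of rank 1; reducing to Smith normal form yields diagonal entries (1).

Computing H_k = (kernel of ∂_k) / (image of ∂_{k+1}):

  H_0: rank C_0 − rank ∂_1 = 4 − 3 = 1, and the invariant factors of ∂_1 are all 1, so H_0 ≅ Z.

H_0 = Z.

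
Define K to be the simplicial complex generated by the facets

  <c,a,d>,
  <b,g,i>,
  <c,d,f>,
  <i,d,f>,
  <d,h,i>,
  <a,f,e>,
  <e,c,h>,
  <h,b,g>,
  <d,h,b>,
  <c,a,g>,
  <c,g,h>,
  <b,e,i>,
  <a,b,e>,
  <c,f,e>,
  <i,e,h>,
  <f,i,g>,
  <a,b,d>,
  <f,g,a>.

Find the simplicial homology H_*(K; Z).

We work with the vertex ordering a < b < c < d < e < f < g < h < i. The simplices of K, each written with vertices in increasing order, are:

  0-simplices (9): a, b, c, d, e, f, g, h, i
  1-simplices (27): ab, ac, ad, ae, af, ag, bd, be, bg, bh, bi, cd, ce, cf, cg, ch, df, dh, di, ef, eh, ei, fg, fi, gh, gi, hi
  2-simplices (18): abd, abe, acd, acg, aef, afg, bdh, bei, bgh, bgi, cdf, cef, ceh, cgh, dfi, dhi, ehi, fgi

Hence C_0 ≅ Z^9, C_1 ≅ Z^27, C_2 ≅ Z^18.

∂_1: C_1 → C_0 maps an edge to its endpoints' difference, ∂[p,q] = q − p.
The resulting 9×27 matrix has rank 8, and its Smith normal form has invariant factors (1,1,1,1,1,1,1,1).

∂_2: C_2 → C_1 acts by ∂[p,q,r] = [q,r] − [p,r] + [p,q]. For instance
  ∂bgi = gi − bi + bg,
  ∂bgh = gh − bh + bg.
The resulting 27×18 matrix has rank 18, and its Smith normal form has invariant factors (1,1,1,1,1,1,1,1,1,1,1,1,1,1,1,1,1,2).

From H_k ≅ ker(∂_k) / im(∂_{k+1}) we obtain:

  H_0: rank C_0 − rank ∂_1 = 9 − 8 = 1, and the invariant factors of ∂_1 are all 1, so H_0 ≅ Z.
  H_1: rank ker ∂_1 − rank ∂_2 = (27 − 8) − 18 = 1, and ∂_2 has invariant factor 2 > 1, so H_1 ≅ Z ⊕ Z/2.
  H_2: rank ker ∂_2 − rank ∂_3 = (18 − 18) − 0 = 0, and there is no ∂_3, so H_2 ≅ 0.

As a check, the Euler characteristic is 9 − 27 + 18 = 0, which agrees with 1 − 1 + 0 = 0.

H_0 ≅ Z,  H_1 ≅ Z ⊕ Z/2,  H_2 = 0.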